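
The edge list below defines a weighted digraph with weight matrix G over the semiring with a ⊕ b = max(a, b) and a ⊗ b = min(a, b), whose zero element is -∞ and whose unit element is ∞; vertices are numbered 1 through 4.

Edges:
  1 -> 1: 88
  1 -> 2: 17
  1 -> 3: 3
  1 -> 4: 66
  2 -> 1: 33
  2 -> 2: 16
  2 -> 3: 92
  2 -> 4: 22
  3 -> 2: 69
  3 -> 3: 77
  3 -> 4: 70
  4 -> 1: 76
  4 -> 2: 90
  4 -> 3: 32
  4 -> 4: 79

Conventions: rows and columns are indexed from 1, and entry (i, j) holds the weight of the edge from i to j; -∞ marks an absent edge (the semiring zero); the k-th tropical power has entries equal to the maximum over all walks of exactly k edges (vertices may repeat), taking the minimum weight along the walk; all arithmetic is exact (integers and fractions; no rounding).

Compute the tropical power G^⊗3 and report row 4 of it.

G^⊗2:
  [88, 66, 32, 66]
  [33, 69, 77, 70]
  [70, 70, 77, 70]
  [76, 79, 90, 79]
G^⊗3:
  [88, 66, 66, 66]
  [70, 70, 77, 70]
  [70, 70, 77, 70]
  [76, 79, 79, 79]
Answer: row 4 of G^⊗3 = [76, 79, 79, 79]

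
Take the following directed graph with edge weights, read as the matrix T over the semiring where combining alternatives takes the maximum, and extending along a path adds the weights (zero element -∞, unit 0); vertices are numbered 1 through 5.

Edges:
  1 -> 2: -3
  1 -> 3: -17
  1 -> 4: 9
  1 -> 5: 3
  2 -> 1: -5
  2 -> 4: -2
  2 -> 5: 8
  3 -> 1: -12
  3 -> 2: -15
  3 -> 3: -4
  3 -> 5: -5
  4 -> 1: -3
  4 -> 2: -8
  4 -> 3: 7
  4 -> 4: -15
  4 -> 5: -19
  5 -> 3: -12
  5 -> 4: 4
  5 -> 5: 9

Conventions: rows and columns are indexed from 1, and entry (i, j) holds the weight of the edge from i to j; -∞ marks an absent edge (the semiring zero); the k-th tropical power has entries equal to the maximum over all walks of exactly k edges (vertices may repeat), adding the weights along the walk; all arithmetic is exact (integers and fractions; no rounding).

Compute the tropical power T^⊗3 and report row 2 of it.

T^⊗2:
  [6, 1, 16, 7, 12]
  [-5, -8, 5, 12, 17]
  [-16, -15, -8, -1, 4]
  [-5, -6, 3, 6, 2]
  [1, -4, 11, 13, 18]
T^⊗3:
  [4, 3, 14, 16, 21]
  [9, 4, 19, 21, 26]
  [-4, -9, 6, 8, 13]
  [3, -2, 13, 6, 11]
  [10, 5, 20, 22, 27]
Answer: row 2 of T^⊗3 = [9, 4, 19, 21, 26]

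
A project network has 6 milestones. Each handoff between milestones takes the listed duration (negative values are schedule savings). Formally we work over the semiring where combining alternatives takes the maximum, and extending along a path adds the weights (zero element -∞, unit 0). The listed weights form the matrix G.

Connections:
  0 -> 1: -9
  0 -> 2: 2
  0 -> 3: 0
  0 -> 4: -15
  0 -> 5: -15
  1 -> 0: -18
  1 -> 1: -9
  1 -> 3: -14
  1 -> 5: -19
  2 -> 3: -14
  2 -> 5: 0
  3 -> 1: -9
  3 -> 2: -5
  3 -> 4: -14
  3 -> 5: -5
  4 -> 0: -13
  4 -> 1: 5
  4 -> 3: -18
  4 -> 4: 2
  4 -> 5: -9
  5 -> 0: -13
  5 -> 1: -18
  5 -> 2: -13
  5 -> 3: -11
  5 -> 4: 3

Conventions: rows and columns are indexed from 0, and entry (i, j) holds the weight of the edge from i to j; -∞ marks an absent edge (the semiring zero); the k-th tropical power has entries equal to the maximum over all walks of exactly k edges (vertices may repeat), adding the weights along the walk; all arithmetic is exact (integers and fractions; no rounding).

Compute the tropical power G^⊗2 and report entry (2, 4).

G^⊗2:
  [-27, -9, -5, -12, -12, 2]
  [-27, -18, -16, -18, -16, -19]
  [-13, -18, -13, -11, 3, -19]
  [-18, -9, -18, -16, -2, -5]
  [-11, 7, -11, -9, 4, -7]
  [-10, 8, -11, -13, 5, -6]
Key observation: the optimum is the walk 2->5->4, with weight 0 + 3 = 3.
Optimal value attained by: walk 2->5->4.
Answer: (G^⊗2)[2][4] = 3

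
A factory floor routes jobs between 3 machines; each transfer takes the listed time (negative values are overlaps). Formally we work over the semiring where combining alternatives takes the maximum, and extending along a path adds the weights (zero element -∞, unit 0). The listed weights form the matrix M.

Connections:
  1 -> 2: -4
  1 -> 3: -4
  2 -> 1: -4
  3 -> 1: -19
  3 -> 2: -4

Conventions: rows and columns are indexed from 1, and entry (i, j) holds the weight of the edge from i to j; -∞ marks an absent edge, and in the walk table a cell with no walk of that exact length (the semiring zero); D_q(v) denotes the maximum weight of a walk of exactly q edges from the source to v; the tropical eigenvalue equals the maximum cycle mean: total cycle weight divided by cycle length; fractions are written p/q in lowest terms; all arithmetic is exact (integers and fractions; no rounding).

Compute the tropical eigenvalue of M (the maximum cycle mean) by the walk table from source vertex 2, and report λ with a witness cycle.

q=0: [-∞, 0, -∞]
q=1: [-4, -∞, -∞]
q=2: [-∞, -8, -8]
q=3: [-12, -12, -∞]
Optimal cycle mean attained by: cycle 1->2->1, total (-4) + (-4), length 2.
Answer: λ = -4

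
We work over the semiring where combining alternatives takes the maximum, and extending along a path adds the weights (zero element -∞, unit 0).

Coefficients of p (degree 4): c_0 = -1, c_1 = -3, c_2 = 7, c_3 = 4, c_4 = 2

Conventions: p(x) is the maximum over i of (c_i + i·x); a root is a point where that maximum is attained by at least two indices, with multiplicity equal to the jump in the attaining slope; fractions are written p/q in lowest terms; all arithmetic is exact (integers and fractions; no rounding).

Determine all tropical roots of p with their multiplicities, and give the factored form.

hull edge (i=0, c=-1) to (i=2, c=7): slope 4, span 2
hull edge (i=2, c=7) to (i=4, c=2): slope -5/2, span 2
Factored form: p(x) = 2 ⊗ (x ⊕ (-4)) ⊗ (x ⊕ (-4)) ⊗ (x ⊕ 5/2) ⊗ (x ⊕ 5/2)
Answer: roots = -4 (mult 2), 5/2 (mult 2)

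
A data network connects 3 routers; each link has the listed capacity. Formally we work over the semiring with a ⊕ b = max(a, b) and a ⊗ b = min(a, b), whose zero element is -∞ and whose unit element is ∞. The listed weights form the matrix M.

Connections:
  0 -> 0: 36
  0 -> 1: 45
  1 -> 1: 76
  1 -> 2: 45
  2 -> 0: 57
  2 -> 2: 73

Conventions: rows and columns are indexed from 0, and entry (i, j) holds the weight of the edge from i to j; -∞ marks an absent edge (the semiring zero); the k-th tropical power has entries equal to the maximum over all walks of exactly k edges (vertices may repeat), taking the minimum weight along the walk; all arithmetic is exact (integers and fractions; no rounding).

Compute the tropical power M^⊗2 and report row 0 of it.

M^⊗2:
  [36, 45, 45]
  [45, 76, 45]
  [57, 45, 73]
Answer: row 0 of M^⊗2 = [36, 45, 45]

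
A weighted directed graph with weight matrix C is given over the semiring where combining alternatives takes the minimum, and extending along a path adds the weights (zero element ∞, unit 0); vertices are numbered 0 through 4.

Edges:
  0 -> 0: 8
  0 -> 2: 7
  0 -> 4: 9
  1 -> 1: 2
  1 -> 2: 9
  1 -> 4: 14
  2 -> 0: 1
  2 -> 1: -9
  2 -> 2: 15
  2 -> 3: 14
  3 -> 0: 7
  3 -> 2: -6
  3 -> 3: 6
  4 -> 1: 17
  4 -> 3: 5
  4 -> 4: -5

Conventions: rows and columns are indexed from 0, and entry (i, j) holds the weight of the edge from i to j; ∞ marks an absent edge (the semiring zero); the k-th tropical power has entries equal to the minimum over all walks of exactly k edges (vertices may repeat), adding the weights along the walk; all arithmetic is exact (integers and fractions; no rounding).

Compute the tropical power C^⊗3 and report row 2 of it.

C^⊗2:
  [8, -2, 15, 14, 4]
  [10, 0, 11, 19, 9]
  [9, -7, 0, 20, 5]
  [-5, -15, 0, 8, 16]
  [12, 12, -1, 0, -10]
C^⊗3:
  [16, 0, 7, 9, -1]
  [12, 2, 9, 14, 4]
  [1, -9, 2, 10, 0]
  [1, -13, -6, 14, -1]
  [0, -10, -6, -5, -15]
Answer: row 2 of C^⊗3 = [1, -9, 2, 10, 0]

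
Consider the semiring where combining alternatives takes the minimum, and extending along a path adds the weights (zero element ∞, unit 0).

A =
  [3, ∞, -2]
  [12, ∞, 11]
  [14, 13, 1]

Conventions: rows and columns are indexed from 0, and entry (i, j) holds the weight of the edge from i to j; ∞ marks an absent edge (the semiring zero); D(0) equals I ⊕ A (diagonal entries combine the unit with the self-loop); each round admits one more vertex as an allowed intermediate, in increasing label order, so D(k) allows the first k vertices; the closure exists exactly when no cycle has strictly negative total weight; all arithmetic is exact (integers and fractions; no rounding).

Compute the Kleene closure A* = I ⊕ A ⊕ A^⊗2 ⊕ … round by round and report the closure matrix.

D(0):
  [0, ∞, -2]
  [12, 0, 11]
  [14, 13, 0]
D(1):
  [0, ∞, -2]
  [12, 0, 10]
  [14, 13, 0]
D(2):
  [0, ∞, -2]
  [12, 0, 10]
  [14, 13, 0]
D(3):
  [0, 11, -2]
  [12, 0, 10]
  [14, 13, 0]
Answer: A* = [[0, 11, -2], [12, 0, 10], [14, 13, 0]]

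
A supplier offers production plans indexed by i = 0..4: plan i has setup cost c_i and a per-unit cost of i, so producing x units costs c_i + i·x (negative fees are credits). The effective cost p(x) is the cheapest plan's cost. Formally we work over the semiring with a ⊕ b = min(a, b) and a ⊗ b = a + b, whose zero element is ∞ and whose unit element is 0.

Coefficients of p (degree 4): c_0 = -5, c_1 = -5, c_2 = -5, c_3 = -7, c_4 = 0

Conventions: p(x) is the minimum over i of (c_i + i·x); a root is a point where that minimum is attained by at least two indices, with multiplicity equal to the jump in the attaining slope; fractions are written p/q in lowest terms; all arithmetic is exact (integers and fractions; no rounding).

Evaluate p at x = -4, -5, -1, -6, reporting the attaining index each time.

p(-4) = min(-5+0·(-4)=-5, -5+1·(-4)=-9, -5+2·(-4)=-13, -7+3·(-4)=-19, 0+4·(-4)=-16) = -19 (attained by i=3)
p(-5) = min(-5+0·(-5)=-5, -5+1·(-5)=-10, -5+2·(-5)=-15, -7+3·(-5)=-22, 0+4·(-5)=-20) = -22 (attained by i=3)
p(-1) = min(-5+0·(-1)=-5, -5+1·(-1)=-6, -5+2·(-1)=-7, -7+3·(-1)=-10, 0+4·(-1)=-4) = -10 (attained by i=3)
p(-6) = min(-5+0·(-6)=-5, -5+1·(-6)=-11, -5+2·(-6)=-17, -7+3·(-6)=-25, 0+4·(-6)=-24) = -25 (attained by i=3)
Answer: p(-4) = -19; p(-5) = -22; p(-1) = -10; p(-6) = -25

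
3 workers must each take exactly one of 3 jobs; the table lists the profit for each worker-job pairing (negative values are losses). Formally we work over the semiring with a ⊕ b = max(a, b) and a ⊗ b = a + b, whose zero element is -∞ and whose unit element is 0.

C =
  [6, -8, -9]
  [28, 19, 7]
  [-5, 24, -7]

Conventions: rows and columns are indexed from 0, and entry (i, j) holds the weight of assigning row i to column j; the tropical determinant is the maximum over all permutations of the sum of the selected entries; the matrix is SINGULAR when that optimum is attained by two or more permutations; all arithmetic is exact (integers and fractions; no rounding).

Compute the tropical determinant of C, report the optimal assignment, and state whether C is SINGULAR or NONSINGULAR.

σ = (0, 1, 2): 6 + 19 + (-7) = 18
σ = (0, 2, 1): 6 + 7 + 24 = 37
σ = (1, 0, 2): (-8) + 28 + (-7) = 13
σ = (1, 2, 0): (-8) + 7 + (-5) = -6
σ = (2, 0, 1): (-9) + 28 + 24 = 43
σ = (2, 1, 0): (-9) + 19 + (-5) = 5
Optimal value attained by: σ = (2, 0, 1).
Answer: det⊕(C) = 43; verdict: NONSINGULAR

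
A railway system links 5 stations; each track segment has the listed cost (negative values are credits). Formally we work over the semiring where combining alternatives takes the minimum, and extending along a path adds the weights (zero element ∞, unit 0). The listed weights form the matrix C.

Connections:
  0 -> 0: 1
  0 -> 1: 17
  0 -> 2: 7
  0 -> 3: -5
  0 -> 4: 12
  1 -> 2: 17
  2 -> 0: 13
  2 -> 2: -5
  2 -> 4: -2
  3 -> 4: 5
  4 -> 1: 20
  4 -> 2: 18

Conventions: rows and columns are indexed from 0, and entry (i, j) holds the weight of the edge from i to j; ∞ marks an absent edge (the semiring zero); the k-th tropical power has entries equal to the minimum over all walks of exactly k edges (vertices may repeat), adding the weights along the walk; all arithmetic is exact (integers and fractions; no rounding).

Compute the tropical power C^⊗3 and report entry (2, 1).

C^⊗2:
  [2, 18, 2, -4, 0]
  [30, ∞, 12, ∞, 15]
  [8, 18, -10, 8, -7]
  [∞, 25, 23, ∞, ∞]
  [31, ∞, 13, ∞, 16]
C^⊗3:
  [3, 19, -3, -3, 0]
  [25, 35, 7, 25, 10]
  [3, 13, -15, 3, -12]
  [36, ∞, 18, ∞, 21]
  [26, 36, 8, 26, 11]
Key observation: the optimum is the walk 2->2->4->1, with weight (-5) + (-2) + 20 = 13.
Optimal value attained by: walk 2->2->4->1.
Answer: (C^⊗3)[2][1] = 13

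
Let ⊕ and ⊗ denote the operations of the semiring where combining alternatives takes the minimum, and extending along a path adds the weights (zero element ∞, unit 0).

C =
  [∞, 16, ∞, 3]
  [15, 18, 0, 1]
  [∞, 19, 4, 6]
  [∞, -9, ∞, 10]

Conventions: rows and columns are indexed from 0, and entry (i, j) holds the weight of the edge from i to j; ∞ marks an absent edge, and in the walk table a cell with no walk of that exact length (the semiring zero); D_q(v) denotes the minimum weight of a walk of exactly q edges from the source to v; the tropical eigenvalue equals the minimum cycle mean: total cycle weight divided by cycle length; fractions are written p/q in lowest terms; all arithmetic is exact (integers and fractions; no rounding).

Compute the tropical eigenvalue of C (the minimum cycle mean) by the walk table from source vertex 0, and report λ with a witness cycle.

q=0: [0, ∞, ∞, ∞]
q=1: [∞, 16, ∞, 3]
q=2: [31, -6, 16, 13]
q=3: [9, 4, -6, -5]
q=4: [19, -14, -2, 0]
Optimal cycle mean attained by: cycle 1->3->1, total 1 + (-9), length 2.
Answer: λ = -4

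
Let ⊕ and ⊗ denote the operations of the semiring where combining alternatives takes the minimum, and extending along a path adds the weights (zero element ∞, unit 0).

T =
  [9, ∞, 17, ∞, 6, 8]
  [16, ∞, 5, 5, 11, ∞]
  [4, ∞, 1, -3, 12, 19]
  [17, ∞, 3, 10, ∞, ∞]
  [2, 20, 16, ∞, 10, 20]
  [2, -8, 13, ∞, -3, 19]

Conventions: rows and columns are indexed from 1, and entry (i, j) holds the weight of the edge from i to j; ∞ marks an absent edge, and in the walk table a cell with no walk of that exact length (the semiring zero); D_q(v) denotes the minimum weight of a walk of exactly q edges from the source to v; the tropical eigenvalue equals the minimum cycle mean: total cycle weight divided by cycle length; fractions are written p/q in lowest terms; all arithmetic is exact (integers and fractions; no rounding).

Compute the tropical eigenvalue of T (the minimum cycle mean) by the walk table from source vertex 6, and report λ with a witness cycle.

q=0: [∞, ∞, ∞, ∞, ∞, 0]
q=1: [2, -8, 13, ∞, -3, 19]
q=2: [-1, 11, -3, -3, 3, 10]
q=3: [1, 2, -2, -6, 5, 7]
q=4: [2, -1, -3, -5, 4, 9]
q=5: [1, 1, -2, -6, 6, 10]
q=6: [2, 2, -3, -5, 7, 9]
Optimal cycle mean attained by: cycle 3->4->3, total (-3) + 3, length 2.
Answer: λ = 0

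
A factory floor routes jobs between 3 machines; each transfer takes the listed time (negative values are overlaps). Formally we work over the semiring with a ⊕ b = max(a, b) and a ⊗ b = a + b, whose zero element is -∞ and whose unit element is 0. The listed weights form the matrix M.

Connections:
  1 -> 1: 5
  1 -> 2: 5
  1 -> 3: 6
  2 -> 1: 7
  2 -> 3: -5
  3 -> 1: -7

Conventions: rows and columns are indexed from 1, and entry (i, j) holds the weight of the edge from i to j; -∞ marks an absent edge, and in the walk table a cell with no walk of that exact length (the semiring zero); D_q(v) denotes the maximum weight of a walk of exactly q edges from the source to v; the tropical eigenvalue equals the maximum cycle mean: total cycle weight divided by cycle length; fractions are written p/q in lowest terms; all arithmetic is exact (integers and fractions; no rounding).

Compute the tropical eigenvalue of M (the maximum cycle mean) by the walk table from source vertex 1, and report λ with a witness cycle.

q=0: [0, -∞, -∞]
q=1: [5, 5, 6]
q=2: [12, 10, 11]
q=3: [17, 17, 18]
Optimal cycle mean attained by: cycle 1->2->1, total 5 + 7, length 2.
Answer: λ = 6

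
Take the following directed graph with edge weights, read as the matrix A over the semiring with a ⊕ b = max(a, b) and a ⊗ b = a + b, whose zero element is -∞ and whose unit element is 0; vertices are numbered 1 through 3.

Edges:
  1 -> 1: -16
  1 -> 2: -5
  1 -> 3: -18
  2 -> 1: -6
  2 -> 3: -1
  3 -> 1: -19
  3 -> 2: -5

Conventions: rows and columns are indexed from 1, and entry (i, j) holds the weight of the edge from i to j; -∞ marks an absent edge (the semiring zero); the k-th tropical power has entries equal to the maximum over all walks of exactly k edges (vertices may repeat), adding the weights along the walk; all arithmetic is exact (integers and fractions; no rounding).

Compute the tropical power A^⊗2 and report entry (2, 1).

A^⊗2:
  [-11, -21, -6]
  [-20, -6, -24]
  [-11, -24, -6]
Key observation: the optimum is the walk 2->3->1, with weight (-1) + (-19) = -20.
Optimal value attained by: walk 2->3->1.
Answer: (A^⊗2)[2][1] = -20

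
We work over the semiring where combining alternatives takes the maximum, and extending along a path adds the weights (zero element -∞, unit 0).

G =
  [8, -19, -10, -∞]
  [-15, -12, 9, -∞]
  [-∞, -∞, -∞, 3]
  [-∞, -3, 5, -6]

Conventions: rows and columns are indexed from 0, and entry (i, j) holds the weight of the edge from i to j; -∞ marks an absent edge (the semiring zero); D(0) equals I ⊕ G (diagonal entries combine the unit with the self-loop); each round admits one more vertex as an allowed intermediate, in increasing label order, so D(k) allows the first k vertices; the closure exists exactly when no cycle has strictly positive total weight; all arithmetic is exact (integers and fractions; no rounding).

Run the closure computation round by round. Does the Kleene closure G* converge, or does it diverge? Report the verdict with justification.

Detection: at round 0, diagonal entry (0, 0) turns strictly positive.
Key observation: the cycle 0->0 has total weight 8, which is strictly positive.
Answer: DIVERGES — positive cycle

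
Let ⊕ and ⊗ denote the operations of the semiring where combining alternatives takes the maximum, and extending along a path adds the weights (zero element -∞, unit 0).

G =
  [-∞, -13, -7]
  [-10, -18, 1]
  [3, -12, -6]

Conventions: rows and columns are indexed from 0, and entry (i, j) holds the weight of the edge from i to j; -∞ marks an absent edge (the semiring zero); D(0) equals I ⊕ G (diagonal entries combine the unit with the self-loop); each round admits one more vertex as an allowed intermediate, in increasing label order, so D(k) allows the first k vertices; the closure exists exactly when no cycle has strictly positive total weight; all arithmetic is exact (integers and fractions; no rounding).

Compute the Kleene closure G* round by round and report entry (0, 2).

D(0):
  [0, -13, -7]
  [-10, 0, 1]
  [3, -12, 0]
D(1):
  [0, -13, -7]
  [-10, 0, 1]
  [3, -10, 0]
D(2):
  [0, -13, -7]
  [-10, 0, 1]
  [3, -10, 0]
D(3):
  [0, -13, -7]
  [4, 0, 1]
  [3, -10, 0]
Answer: G*[0][2] = -7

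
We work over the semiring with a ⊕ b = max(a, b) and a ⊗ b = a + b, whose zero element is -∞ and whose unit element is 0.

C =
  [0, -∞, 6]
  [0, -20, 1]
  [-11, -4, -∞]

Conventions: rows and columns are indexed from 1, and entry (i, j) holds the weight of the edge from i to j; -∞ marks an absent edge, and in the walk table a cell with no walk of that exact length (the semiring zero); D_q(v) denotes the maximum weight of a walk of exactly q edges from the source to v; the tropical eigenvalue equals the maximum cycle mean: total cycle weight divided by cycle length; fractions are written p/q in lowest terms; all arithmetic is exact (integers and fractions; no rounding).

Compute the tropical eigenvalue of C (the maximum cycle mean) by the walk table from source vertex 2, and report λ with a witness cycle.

q=0: [-∞, 0, -∞]
q=1: [0, -20, 1]
q=2: [0, -3, 6]
q=3: [0, 2, 6]
Optimal cycle mean attained by: cycle 1->3->2->1, total 6 + (-4) + 0, length 3.
Answer: λ = 2/3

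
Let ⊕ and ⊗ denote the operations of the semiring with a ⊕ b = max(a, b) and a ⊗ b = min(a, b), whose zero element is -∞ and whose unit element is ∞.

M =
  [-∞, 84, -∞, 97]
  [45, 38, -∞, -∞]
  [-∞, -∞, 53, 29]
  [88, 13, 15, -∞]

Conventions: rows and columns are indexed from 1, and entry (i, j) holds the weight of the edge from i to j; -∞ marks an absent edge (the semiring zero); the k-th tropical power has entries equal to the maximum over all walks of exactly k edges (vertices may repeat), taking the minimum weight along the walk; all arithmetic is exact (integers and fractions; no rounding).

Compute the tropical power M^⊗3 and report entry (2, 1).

M^⊗2:
  [88, 38, 15, -∞]
  [38, 45, -∞, 45]
  [29, 13, 53, 29]
  [13, 84, 15, 88]
M^⊗3:
  [38, 84, 15, 88]
  [45, 38, 15, 38]
  [29, 29, 53, 29]
  [88, 38, 15, 15]
Key observation: the optimum is the walk 2->1->4->1, with weight 45 min 97 min 88 = 45.
Optimal value attained by: walk 2->1->4->1.
Answer: (M^⊗3)[2][1] = 45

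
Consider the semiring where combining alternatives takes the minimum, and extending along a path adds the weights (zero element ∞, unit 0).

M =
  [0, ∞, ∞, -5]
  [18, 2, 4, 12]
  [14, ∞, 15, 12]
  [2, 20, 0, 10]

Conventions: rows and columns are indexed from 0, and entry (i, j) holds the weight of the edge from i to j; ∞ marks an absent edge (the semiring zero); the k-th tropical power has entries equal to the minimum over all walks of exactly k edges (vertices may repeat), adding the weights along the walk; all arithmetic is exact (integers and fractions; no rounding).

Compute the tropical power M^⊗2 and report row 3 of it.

M^⊗2:
  [-3, 15, -5, -5]
  [14, 4, 6, 13]
  [14, 32, 12, 9]
  [2, 22, 10, -3]
Answer: row 3 of M^⊗2 = [2, 22, 10, -3]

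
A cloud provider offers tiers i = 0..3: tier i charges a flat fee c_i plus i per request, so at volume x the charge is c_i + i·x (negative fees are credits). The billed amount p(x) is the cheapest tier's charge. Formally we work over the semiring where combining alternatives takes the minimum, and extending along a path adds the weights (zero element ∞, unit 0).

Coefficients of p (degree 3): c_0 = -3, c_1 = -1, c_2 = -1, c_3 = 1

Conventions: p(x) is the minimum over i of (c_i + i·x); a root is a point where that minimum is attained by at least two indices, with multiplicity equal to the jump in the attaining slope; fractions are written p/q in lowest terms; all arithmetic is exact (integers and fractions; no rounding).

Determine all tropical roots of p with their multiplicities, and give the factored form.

hull edge (i=0, c=-3) to (i=2, c=-1): slope 1, span 2
hull edge (i=2, c=-1) to (i=3, c=1): slope 2, span 1
Factored form: p(x) = 1 ⊗ (x ⊕ (-2)) ⊗ (x ⊕ (-1)) ⊗ (x ⊕ (-1))
Answer: roots = -2 (mult 1), -1 (mult 2)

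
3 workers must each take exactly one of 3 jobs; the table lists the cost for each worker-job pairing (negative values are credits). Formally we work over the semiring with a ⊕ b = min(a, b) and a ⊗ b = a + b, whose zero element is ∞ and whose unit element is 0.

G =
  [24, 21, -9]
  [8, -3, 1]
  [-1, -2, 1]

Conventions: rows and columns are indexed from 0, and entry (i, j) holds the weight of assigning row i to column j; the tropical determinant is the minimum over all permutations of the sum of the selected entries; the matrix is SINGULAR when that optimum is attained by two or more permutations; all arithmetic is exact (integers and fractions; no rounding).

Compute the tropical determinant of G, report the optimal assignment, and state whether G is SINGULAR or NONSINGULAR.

σ = (0, 1, 2): 24 + (-3) + 1 = 22
σ = (0, 2, 1): 24 + 1 + (-2) = 23
σ = (1, 0, 2): 21 + 8 + 1 = 30
σ = (1, 2, 0): 21 + 1 + (-1) = 21
σ = (2, 0, 1): (-9) + 8 + (-2) = -3
σ = (2, 1, 0): (-9) + (-3) + (-1) = -13
Optimal value attained by: σ = (2, 1, 0).
Answer: det⊕(G) = -13; verdict: NONSINGULAR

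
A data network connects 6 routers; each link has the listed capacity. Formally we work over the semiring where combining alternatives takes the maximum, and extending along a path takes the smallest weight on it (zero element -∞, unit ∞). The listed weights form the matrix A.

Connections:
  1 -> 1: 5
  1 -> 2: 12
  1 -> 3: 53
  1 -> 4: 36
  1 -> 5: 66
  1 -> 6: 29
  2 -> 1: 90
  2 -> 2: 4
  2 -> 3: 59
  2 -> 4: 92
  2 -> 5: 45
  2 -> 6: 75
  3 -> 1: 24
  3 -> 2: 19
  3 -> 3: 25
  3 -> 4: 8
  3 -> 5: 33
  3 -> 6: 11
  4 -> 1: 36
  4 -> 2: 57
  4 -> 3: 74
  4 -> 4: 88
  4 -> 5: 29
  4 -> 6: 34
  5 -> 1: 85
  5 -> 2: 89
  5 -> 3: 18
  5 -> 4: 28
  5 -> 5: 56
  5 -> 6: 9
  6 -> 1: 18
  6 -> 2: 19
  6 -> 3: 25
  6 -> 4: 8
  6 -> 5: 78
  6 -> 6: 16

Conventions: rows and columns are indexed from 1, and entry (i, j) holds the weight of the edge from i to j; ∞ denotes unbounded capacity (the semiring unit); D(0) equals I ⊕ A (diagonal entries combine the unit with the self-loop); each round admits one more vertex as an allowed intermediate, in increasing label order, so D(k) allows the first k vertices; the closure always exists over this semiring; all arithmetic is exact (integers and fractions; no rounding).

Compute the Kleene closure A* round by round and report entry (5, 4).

D(0):
  [∞, 12, 53, 36, 66, 29]
  [90, ∞, 59, 92, 45, 75]
  [24, 19, ∞, 8, 33, 11]
  [36, 57, 74, ∞, 29, 34]
  [85, 89, 18, 28, ∞, 9]
  [18, 19, 25, 8, 78, ∞]
D(1):
  [∞, 12, 53, 36, 66, 29]
  [90, ∞, 59, 92, 66, 75]
  [24, 19, ∞, 24, 33, 24]
  [36, 57, 74, ∞, 36, 34]
  [85, 89, 53, 36, ∞, 29]
  [18, 19, 25, 18, 78, ∞]
D(2):
  [∞, 12, 53, 36, 66, 29]
  [90, ∞, 59, 92, 66, 75]
  [24, 19, ∞, 24, 33, 24]
  [57, 57, 74, ∞, 57, 57]
  [89, 89, 59, 89, ∞, 75]
  [19, 19, 25, 19, 78, ∞]
D(3):
  [∞, 19, 53, 36, 66, 29]
  [90, ∞, 59, 92, 66, 75]
  [24, 19, ∞, 24, 33, 24]
  [57, 57, 74, ∞, 57, 57]
  [89, 89, 59, 89, ∞, 75]
  [24, 19, 25, 24, 78, ∞]
D(4):
  [∞, 36, 53, 36, 66, 36]
  [90, ∞, 74, 92, 66, 75]
  [24, 24, ∞, 24, 33, 24]
  [57, 57, 74, ∞, 57, 57]
  [89, 89, 74, 89, ∞, 75]
  [24, 24, 25, 24, 78, ∞]
D(5):
  [∞, 66, 66, 66, 66, 66]
  [90, ∞, 74, 92, 66, 75]
  [33, 33, ∞, 33, 33, 33]
  [57, 57, 74, ∞, 57, 57]
  [89, 89, 74, 89, ∞, 75]
  [78, 78, 74, 78, 78, ∞]
D(6):
  [∞, 66, 66, 66, 66, 66]
  [90, ∞, 74, 92, 75, 75]
  [33, 33, ∞, 33, 33, 33]
  [57, 57, 74, ∞, 57, 57]
  [89, 89, 74, 89, ∞, 75]
  [78, 78, 74, 78, 78, ∞]
Answer: A*[5][4] = 89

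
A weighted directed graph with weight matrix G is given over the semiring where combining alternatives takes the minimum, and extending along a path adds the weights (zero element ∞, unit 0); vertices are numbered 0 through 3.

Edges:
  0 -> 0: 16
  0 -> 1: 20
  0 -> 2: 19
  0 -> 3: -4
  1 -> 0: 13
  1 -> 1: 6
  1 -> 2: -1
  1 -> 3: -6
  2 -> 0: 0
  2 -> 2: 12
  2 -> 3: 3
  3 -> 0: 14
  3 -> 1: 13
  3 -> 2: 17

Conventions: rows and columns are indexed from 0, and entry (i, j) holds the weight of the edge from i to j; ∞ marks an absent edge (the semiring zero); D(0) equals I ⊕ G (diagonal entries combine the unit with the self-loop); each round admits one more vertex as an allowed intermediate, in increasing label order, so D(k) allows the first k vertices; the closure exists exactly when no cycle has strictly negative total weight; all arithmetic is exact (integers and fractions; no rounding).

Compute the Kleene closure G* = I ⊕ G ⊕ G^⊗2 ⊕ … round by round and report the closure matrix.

D(0):
  [0, 20, 19, -4]
  [13, 0, -1, -6]
  [0, ∞, 0, 3]
  [14, 13, 17, 0]
D(1):
  [0, 20, 19, -4]
  [13, 0, -1, -6]
  [0, 20, 0, -4]
  [14, 13, 17, 0]
D(2):
  [0, 20, 19, -4]
  [13, 0, -1, -6]
  [0, 20, 0, -4]
  [14, 13, 12, 0]
D(3):
  [0, 20, 19, -4]
  [-1, 0, -1, -6]
  [0, 20, 0, -4]
  [12, 13, 12, 0]
D(4):
  [0, 9, 8, -4]
  [-1, 0, -1, -6]
  [0, 9, 0, -4]
  [12, 13, 12, 0]
Answer: G* = [[0, 9, 8, -4], [-1, 0, -1, -6], [0, 9, 0, -4], [12, 13, 12, 0]]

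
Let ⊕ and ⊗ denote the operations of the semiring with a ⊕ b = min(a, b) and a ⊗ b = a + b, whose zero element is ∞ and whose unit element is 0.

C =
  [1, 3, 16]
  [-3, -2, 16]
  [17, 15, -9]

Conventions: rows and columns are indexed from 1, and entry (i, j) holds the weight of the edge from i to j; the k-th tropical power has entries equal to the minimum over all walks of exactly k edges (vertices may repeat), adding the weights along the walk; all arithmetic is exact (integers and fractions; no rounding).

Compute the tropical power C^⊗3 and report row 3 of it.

C^⊗2:
  [0, 1, 7]
  [-5, -4, 7]
  [8, 6, -18]
C^⊗3:
  [-2, -1, -2]
  [-7, -6, -2]
  [-1, -3, -27]
Answer: row 3 of C^⊗3 = [-1, -3, -27]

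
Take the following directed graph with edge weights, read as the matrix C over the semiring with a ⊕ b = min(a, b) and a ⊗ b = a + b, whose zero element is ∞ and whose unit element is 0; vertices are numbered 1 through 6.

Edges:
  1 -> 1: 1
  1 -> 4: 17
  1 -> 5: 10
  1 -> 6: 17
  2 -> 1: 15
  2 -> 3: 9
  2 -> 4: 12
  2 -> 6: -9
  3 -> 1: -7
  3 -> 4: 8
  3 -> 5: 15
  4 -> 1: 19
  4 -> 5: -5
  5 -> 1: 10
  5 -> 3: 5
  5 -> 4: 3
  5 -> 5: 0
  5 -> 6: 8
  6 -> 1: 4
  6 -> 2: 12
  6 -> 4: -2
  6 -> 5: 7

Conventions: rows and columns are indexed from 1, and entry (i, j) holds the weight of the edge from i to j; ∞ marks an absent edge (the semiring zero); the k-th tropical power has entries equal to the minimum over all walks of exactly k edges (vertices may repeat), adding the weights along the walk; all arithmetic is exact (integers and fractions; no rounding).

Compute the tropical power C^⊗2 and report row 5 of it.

C^⊗2:
  [2, 29, 15, 13, 10, 18]
  [-5, 3, ∞, -11, -2, 32]
  [-6, ∞, 20, 10, 3, 10]
  [5, ∞, 0, -2, -5, 3]
  [-2, 20, 5, 3, -2, 8]
  [5, ∞, 12, 10, -7, 3]
Answer: row 5 of C^⊗2 = [-2, 20, 5, 3, -2, 8]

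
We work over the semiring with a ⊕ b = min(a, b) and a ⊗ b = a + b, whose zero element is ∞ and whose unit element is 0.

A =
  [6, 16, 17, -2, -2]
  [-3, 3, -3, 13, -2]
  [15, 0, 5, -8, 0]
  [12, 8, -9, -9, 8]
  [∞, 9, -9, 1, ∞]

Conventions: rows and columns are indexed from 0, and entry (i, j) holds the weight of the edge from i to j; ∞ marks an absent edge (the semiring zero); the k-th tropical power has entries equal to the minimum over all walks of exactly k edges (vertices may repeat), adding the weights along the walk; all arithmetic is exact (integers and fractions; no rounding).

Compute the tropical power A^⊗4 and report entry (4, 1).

A^⊗2:
  [10, 6, -11, -11, 4]
  [0, -3, -11, -11, -5]
  [-3, 0, -17, -17, -2]
  [3, -9, -18, -18, -9]
  [6, -9, -8, -17, -9]
A^⊗3:
  [1, -11, -20, -20, -11]
  [-6, -11, -20, -20, -11]
  [-5, -17, -26, -26, -17]
  [-12, -18, -27, -27, -18]
  [-12, -9, -26, -26, -11]
A^⊗4:
  [-14, -20, -29, -29, -20]
  [-14, -20, -29, -29, -20]
  [-20, -26, -35, -35, -26]
  [-21, -27, -36, -36, -27]
  [-14, -26, -35, -35, -26]
Key observation: the optimum is the walk 4->2->3->2->1, with weight (-9) + (-8) + (-9) + 0 = -26.
Optimal value attained by: walk 4->2->3->2->1.
Answer: (A^⊗4)[4][1] = -26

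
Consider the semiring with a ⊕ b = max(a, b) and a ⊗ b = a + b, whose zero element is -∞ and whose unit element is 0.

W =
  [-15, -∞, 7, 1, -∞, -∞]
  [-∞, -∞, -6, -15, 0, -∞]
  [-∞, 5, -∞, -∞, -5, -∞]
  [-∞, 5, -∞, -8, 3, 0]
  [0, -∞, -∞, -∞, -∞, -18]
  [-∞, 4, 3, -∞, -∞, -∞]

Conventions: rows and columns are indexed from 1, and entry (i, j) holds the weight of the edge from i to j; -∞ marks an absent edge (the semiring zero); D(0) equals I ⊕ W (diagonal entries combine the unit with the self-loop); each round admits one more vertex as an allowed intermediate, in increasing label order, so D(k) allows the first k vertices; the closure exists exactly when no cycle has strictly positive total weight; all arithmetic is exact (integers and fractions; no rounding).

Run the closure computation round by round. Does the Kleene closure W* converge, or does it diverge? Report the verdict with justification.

D(0):
  [0, -∞, 7, 1, -∞, -∞]
  [-∞, 0, -6, -15, 0, -∞]
  [-∞, 5, 0, -∞, -5, -∞]
  [-∞, 5, -∞, 0, 3, 0]
  [0, -∞, -∞, -∞, 0, -18]
  [-∞, 4, 3, -∞, -∞, 0]
D(1):
  [0, -∞, 7, 1, -∞, -∞]
  [-∞, 0, -6, -15, 0, -∞]
  [-∞, 5, 0, -∞, -5, -∞]
  [-∞, 5, -∞, 0, 3, 0]
  [0, -∞, 7, 1, 0, -18]
  [-∞, 4, 3, -∞, -∞, 0]
D(2):
  [0, -∞, 7, 1, -∞, -∞]
  [-∞, 0, -6, -15, 0, -∞]
  [-∞, 5, 0, -10, 5, -∞]
  [-∞, 5, -1, 0, 5, 0]
  [0, -∞, 7, 1, 0, -18]
  [-∞, 4, 3, -11, 4, 0]
Detection: at round 3, diagonal entry (5, 5) turns strictly positive.
Key observation: the cycle 5->1->3->2->5 has total weight 0 + 7 + 5 + 0, which is strictly positive.
Answer: DIVERGES — positive cycle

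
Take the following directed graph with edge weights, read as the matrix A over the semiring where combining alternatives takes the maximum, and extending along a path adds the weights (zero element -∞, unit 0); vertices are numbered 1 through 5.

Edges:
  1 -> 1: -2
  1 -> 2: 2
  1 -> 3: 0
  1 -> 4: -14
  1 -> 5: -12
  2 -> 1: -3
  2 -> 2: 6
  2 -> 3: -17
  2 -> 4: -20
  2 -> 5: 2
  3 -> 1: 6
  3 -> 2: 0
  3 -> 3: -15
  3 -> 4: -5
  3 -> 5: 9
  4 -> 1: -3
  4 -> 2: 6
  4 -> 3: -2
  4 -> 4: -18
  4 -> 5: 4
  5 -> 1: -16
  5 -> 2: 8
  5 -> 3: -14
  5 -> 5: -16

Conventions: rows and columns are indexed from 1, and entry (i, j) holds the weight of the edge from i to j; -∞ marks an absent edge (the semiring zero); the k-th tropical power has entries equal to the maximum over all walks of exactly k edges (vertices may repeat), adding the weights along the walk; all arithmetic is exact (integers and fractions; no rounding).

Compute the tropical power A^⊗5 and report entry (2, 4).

A^⊗2:
  [6, 8, -2, -5, 9]
  [3, 12, -3, -14, 8]
  [4, 17, 6, -8, 2]
  [4, 12, -3, -7, 8]
  [5, 14, -9, -12, 10]
A^⊗3:
  [5, 17, 6, -7, 10]
  [9, 18, 3, -8, 14]
  [14, 23, 4, 1, 19]
  [9, 18, 4, -8, 14]
  [11, 20, 5, -6, 16]
A^⊗4:
  [14, 23, 5, 1, 19]
  [15, 24, 9, -2, 20]
  [20, 29, 14, 3, 25]
  [15, 24, 9, -1, 20]
  [17, 26, 11, 0, 22]
A^⊗5:
  [20, 29, 14, 3, 25]
  [21, 30, 15, 4, 26]
  [26, 35, 20, 9, 31]
  [21, 30, 15, 4, 26]
  [23, 32, 17, 6, 28]
Key observation: the optimum is the walk 2->2->2->1->3->4, with weight 6 + 6 + (-3) + 0 + (-5) = 4.
Optimal value attained by: walk 2->2->2->1->3->4.
Answer: (A^⊗5)[2][4] = 4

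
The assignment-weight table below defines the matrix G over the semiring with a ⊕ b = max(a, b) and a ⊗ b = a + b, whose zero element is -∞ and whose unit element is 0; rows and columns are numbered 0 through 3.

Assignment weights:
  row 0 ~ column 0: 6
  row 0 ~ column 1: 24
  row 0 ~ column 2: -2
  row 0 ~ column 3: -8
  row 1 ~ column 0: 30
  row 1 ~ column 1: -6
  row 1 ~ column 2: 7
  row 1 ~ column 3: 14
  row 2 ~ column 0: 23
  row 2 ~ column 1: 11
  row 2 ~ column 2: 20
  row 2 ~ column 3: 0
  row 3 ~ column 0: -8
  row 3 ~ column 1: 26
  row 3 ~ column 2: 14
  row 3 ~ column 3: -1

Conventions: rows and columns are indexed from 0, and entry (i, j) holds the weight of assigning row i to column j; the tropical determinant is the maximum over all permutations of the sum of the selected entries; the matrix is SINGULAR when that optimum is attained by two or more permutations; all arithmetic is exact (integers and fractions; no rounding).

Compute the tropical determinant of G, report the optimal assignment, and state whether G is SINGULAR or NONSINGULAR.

σ = (0, 1, 2, 3): 6 + (-6) + 20 + (-1) = 19
σ = (0, 1, 3, 2): 6 + (-6) + 0 + 14 = 14
σ = (0, 2, 1, 3): 6 + 7 + 11 + (-1) = 23
σ = (0, 2, 3, 1): 6 + 7 + 0 + 26 = 39
σ = (0, 3, 1, 2): 6 + 14 + 11 + 14 = 45
σ = (0, 3, 2, 1): 6 + 14 + 20 + 26 = 66
σ = (1, 0, 2, 3): 24 + 30 + 20 + (-1) = 73
σ = (1, 0, 3, 2): 24 + 30 + 0 + 14 = 68
σ = (1, 2, 0, 3): 24 + 7 + 23 + (-1) = 53
σ = (1, 2, 3, 0): 24 + 7 + 0 + (-8) = 23
σ = (1, 3, 0, 2): 24 + 14 + 23 + 14 = 75
σ = (1, 3, 2, 0): 24 + 14 + 20 + (-8) = 50
σ = (2, 0, 1, 3): (-2) + 30 + 11 + (-1) = 38
σ = (2, 0, 3, 1): (-2) + 30 + 0 + 26 = 54
σ = (2, 1, 0, 3): (-2) + (-6) + 23 + (-1) = 14
σ = (2, 1, 3, 0): (-2) + (-6) + 0 + (-8) = -16
σ = (2, 3, 0, 1): (-2) + 14 + 23 + 26 = 61
σ = (2, 3, 1, 0): (-2) + 14 + 11 + (-8) = 15
σ = (3, 0, 1, 2): (-8) + 30 + 11 + 14 = 47
σ = (3, 0, 2, 1): (-8) + 30 + 20 + 26 = 68
σ = (3, 1, 0, 2): (-8) + (-6) + 23 + 14 = 23
σ = (3, 1, 2, 0): (-8) + (-6) + 20 + (-8) = -2
σ = (3, 2, 0, 1): (-8) + 7 + 23 + 26 = 48
σ = (3, 2, 1, 0): (-8) + 7 + 11 + (-8) = 2
Optimal value attained by: σ = (1, 3, 0, 2).
Answer: det⊕(G) = 75; verdict: NONSINGULAR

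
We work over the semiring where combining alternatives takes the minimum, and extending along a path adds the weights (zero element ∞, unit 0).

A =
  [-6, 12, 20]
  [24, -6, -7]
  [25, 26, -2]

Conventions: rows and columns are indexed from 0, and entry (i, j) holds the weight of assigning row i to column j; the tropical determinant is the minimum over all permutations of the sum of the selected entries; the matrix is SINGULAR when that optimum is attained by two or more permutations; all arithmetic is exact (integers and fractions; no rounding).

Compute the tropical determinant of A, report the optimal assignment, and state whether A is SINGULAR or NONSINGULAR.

σ = (0, 1, 2): (-6) + (-6) + (-2) = -14
σ = (0, 2, 1): (-6) + (-7) + 26 = 13
σ = (1, 0, 2): 12 + 24 + (-2) = 34
σ = (1, 2, 0): 12 + (-7) + 25 = 30
σ = (2, 0, 1): 20 + 24 + 26 = 70
σ = (2, 1, 0): 20 + (-6) + 25 = 39
Optimal value attained by: σ = (0, 1, 2).
Answer: det⊕(A) = -14; verdict: NONSINGULAR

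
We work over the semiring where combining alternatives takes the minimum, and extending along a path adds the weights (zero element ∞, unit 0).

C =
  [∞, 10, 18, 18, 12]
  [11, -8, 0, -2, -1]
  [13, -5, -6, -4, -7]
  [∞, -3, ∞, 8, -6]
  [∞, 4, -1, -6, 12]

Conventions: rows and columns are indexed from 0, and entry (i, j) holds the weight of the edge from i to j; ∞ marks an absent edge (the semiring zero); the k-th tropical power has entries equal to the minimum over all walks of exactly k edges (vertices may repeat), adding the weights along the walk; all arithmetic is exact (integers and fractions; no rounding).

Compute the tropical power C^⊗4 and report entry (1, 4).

C^⊗2:
  [21, 2, 10, 6, 9]
  [3, -16, -8, -10, -9]
  [6, -13, -12, -13, -13]
  [8, -11, -7, -12, -4]
  [12, -9, -7, -5, -12]
C^⊗3:
  [13, -6, 2, 0, 0]
  [-5, -24, -16, -18, -17]
  [-2, -21, -18, -19, -19]
  [0, -19, -13, -13, -18]
  [2, -17, -13, -18, -14]
C^⊗4:
  [5, -14, -6, -8, -7]
  [-13, -32, -24, -26, -25]
  [-10, -29, -24, -25, -25]
  [-8, -27, -19, -24, -20]
  [-6, -25, -19, -20, -24]
Key observation: the optimum is the walk 1->1->1->1->4, with weight (-8) + (-8) + (-8) + (-1) = -25.
Optimal value attained by: walk 1->1->1->1->4.
Answer: (C^⊗4)[1][4] = -25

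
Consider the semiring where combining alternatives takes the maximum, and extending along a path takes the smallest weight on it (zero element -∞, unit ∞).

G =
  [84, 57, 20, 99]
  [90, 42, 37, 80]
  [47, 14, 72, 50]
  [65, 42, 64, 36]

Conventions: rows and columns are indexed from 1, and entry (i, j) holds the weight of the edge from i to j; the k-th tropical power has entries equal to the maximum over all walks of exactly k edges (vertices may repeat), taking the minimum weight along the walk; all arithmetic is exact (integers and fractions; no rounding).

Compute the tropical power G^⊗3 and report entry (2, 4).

G^⊗2:
  [84, 57, 64, 84]
  [84, 57, 64, 90]
  [50, 47, 72, 50]
  [65, 57, 64, 65]
G^⊗3:
  [84, 57, 64, 84]
  [84, 57, 64, 84]
  [50, 50, 72, 50]
  [65, 57, 64, 65]
Key observation: the optimum is the walk 2->1->1->4, with weight 90 min 84 min 99 = 84.
Optimal value attained by: walk 2->1->1->4.
Answer: (G^⊗3)[2][4] = 84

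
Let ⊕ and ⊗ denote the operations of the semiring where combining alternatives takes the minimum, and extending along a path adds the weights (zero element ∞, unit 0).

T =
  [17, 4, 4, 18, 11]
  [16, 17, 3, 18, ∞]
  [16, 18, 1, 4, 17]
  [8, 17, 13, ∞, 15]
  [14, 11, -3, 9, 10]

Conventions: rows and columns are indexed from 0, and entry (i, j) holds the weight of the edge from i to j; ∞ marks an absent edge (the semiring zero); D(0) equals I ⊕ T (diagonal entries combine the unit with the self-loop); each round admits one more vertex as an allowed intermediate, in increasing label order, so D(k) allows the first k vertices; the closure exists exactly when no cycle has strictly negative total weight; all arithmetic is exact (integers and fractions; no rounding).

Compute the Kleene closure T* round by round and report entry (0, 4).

D(0):
  [0, 4, 4, 18, 11]
  [16, 0, 3, 18, ∞]
  [16, 18, 0, 4, 17]
  [8, 17, 13, 0, 15]
  [14, 11, -3, 9, 0]
D(1):
  [0, 4, 4, 18, 11]
  [16, 0, 3, 18, 27]
  [16, 18, 0, 4, 17]
  [8, 12, 12, 0, 15]
  [14, 11, -3, 9, 0]
D(2):
  [0, 4, 4, 18, 11]
  [16, 0, 3, 18, 27]
  [16, 18, 0, 4, 17]
  [8, 12, 12, 0, 15]
  [14, 11, -3, 9, 0]
D(3):
  [0, 4, 4, 8, 11]
  [16, 0, 3, 7, 20]
  [16, 18, 0, 4, 17]
  [8, 12, 12, 0, 15]
  [13, 11, -3, 1, 0]
D(4):
  [0, 4, 4, 8, 11]
  [15, 0, 3, 7, 20]
  [12, 16, 0, 4, 17]
  [8, 12, 12, 0, 15]
  [9, 11, -3, 1, 0]
D(5):
  [0, 4, 4, 8, 11]
  [15, 0, 3, 7, 20]
  [12, 16, 0, 4, 17]
  [8, 12, 12, 0, 15]
  [9, 11, -3, 1, 0]
Answer: T*[0][4] = 11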